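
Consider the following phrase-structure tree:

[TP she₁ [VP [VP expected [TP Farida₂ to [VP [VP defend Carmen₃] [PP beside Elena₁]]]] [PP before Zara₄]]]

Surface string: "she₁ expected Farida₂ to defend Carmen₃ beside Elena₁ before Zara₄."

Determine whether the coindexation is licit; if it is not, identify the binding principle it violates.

The two coindexed NPs are *she₁* and *Elena₁*.
*Elena₁* is an R-expression. Principle C requires it to be free everywhere.
*she₁* c-commands it and carries the same index.
The R-expression is bound → Principle C violation.

Principle C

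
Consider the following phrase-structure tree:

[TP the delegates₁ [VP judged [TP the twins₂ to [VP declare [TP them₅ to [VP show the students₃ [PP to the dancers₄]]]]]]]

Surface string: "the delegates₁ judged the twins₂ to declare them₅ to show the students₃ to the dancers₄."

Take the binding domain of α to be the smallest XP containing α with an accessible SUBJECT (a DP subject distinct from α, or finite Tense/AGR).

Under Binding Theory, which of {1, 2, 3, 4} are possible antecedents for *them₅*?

*them* is a pronoun, so Principle B applies: it must be free in its binding domain.
Binding domain of *them₅*: the embedded TP, whose subject is the twins₂.
*the delegates₁* c-commands the pronoun but from outside its binding domain, and is not c-commanded by it → coindexation permitted.
*the twins₂* c-commands the pronoun within its binding domain → coindexation would violate Principle B.
*the students₃*: the pronoun c-commands this R-expression → coindexation would violate Principle C on *the students₃*.
*the dancers₄*: the pronoun c-commands this R-expression → coindexation would violate Principle C on *the dancers₄*.

{1}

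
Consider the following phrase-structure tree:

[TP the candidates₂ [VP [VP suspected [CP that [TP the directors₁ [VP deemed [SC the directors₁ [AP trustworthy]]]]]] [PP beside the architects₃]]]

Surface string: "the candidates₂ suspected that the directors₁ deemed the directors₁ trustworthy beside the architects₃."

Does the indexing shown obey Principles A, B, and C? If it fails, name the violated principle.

Principle C

The two coindexed NPs are *the directors₁* (the lower occurrence) and *the directors₁* (the higher occurrence).
*the directors₁* (the lower occurrence) is an R-expression. Principle C requires it to be free everywhere.
*the directors₁* (the higher occurrence) c-commands it and carries the same index.
The R-expression is bound → Principle C violation.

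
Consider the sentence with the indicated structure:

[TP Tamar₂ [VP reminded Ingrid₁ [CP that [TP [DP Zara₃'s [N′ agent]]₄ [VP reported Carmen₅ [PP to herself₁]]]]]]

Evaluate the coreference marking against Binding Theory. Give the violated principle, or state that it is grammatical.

Principle A

The two coindexed NPs are *Ingrid₁* and *herself₁*.
*herself₁* is an anaphor. Principle A requires it to be bound within its binding domain — the embedded TP, whose subject is [Zara₃'s agent]₄.
Within that domain it is c-commanded by *[Zara₃'s agent]₄*, *Carmen₅*, none of which share its index.
*Ingrid₁* does c-command the anaphor, but from outside its binding domain.
The anaphor is unbound in its domain → Principle A violation.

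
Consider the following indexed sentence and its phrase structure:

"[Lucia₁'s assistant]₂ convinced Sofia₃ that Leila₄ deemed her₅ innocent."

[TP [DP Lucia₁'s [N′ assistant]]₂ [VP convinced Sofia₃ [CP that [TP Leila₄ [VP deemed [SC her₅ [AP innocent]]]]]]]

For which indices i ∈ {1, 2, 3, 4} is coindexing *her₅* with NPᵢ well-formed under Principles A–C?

{1, 2, 3}

*her* is a pronoun, so Principle B applies: it must be free in its binding domain.
Binding domain of *her₅*: the embedded TP, whose subject is Leila₄.
*Lucia₁* and the pronoun do not c-command one another → neither Principle B nor Principle C is at stake; coindexation permitted.
*[Lucia₁'s assistant]₂* c-commands the pronoun but from outside its binding domain, and is not c-commanded by it → coindexation permitted.
*Sofia₃* c-commands the pronoun but from outside its binding domain, and is not c-commanded by it → coindexation permitted.
*Leila₄* c-commands the pronoun within its binding domain → coindexation would violate Principle B.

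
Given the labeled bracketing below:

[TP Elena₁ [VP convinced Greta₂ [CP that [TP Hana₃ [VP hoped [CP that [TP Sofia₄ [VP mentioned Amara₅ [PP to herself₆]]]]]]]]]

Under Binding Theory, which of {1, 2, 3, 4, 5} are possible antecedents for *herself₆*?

{4, 5}

*herself* is an anaphor, so Principle A applies: it must be bound in its binding domain.
Binding domain of *herself₆*: the embedded TP, whose subject is Sofia₄.
*Elena₁* c-commands the anaphor but is outside its binding domain → cannot satisfy Principle A.
*Greta₂* c-commands the anaphor but is outside its binding domain → cannot satisfy Principle A.
*Hana₃* c-commands the anaphor but is outside its binding domain → cannot satisfy Principle A.
*Sofia₄* c-commands the anaphor within its binding domain → licit binder.
*Amara₅* c-commands the anaphor within its binding domain → licit binder.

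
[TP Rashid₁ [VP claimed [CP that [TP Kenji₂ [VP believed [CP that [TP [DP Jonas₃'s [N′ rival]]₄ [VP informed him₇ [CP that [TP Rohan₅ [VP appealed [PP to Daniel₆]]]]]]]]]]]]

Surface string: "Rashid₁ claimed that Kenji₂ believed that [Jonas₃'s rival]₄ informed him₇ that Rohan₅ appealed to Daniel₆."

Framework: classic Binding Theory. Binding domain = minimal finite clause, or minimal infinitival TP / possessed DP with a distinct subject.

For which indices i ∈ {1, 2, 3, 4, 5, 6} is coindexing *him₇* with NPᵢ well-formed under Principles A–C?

*him* is a pronoun, so Principle B applies: it must be free in its binding domain.
Binding domain of *him₇*: the embedded TP, whose subject is [Jonas₃'s rival]₄.
*Rashid₁* c-commands the pronoun but from outside its binding domain, and is not c-commanded by it → coindexation permitted.
*Kenji₂* c-commands the pronoun but from outside its binding domain, and is not c-commanded by it → coindexation permitted.
*Jonas₃* and the pronoun do not c-command one another → neither Principle B nor Principle C is at stake; coindexation permitted.
*[Jonas₃'s rival]₄* c-commands the pronoun within its binding domain → coindexation would violate Principle B.
*Rohan₅*: the pronoun c-commands this R-expression → coindexation would violate Principle C on *Rohan₅*.
*Daniel₆*: the pronoun c-commands this R-expression → coindexation would violate Principle C on *Daniel₆*.

{1, 2, 3}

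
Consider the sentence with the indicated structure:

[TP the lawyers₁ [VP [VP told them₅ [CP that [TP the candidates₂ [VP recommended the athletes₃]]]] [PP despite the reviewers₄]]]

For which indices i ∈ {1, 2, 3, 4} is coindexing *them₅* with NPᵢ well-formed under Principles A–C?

*them* is a pronoun, so Principle B applies: it must be free in its binding domain.
Binding domain of *them₅*: the matrix TP, whose subject is the lawyers₁.
*the lawyers₁* c-commands the pronoun within its binding domain → coindexation would violate Principle B.
*the candidates₂*: the pronoun c-commands this R-expression → coindexation would violate Principle C on *the candidates₂*.
*the athletes₃*: the pronoun c-commands this R-expression → coindexation would violate Principle C on *the athletes₃*.
*the reviewers₄* and the pronoun do not c-command one another → neither Principle B nor Principle C is at stake; coindexation permitted.

{4}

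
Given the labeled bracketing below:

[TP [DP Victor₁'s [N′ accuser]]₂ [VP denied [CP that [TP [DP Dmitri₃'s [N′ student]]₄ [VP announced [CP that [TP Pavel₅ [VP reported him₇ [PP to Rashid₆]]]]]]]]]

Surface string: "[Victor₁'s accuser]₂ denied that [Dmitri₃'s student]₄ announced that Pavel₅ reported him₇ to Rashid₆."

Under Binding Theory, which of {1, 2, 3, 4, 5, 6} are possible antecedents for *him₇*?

*him* is a pronoun, so Principle B applies: it must be free in its binding domain.
Binding domain of *him₇*: the embedded TP, whose subject is Pavel₅.
*Victor₁* and the pronoun do not c-command one another → neither Principle B nor Principle C is at stake; coindexation permitted.
*[Victor₁'s accuser]₂* c-commands the pronoun but from outside its binding domain, and is not c-commanded by it → coindexation permitted.
*Dmitri₃* and the pronoun do not c-command one another → neither Principle B nor Principle C is at stake; coindexation permitted.
*[Dmitri₃'s student]₄* c-commands the pronoun but from outside its binding domain, and is not c-commanded by it → coindexation permitted.
*Pavel₅* c-commands the pronoun within its binding domain → coindexation would violate Principle B.
*Rashid₆*: the pronoun c-commands this R-expression → coindexation would violate Principle C on *Rashid₆*.

{1, 2, 3, 4}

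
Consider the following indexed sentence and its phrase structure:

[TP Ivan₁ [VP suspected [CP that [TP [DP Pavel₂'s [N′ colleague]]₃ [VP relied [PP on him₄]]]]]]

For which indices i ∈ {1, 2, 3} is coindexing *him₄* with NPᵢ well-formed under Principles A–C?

*him* is a pronoun, so Principle B applies: it must be free in its binding domain.
Binding domain of *him₄*: the embedded TP, whose subject is [Pavel₂'s colleague]₃.
*Ivan₁* c-commands the pronoun but from outside its binding domain, and is not c-commanded by it → coindexation permitted.
*Pavel₂* and the pronoun do not c-command one another → neither Principle B nor Principle C is at stake; coindexation permitted.
*[Pavel₂'s colleague]₃* c-commands the pronoun within its binding domain → coindexation would violate Principle B.

{1, 2}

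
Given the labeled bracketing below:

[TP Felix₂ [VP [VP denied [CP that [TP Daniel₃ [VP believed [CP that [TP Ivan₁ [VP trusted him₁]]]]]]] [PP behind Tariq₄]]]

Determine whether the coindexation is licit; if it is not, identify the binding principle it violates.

Principle B

The two coindexed NPs are *Ivan₁* and *him₁*.
*him₁* is a pronoun. Its binding domain is the embedded TP, whose subject is Ivan₁.
*Ivan₁* c-commands it within that domain and carries the same index.
The pronoun is locally bound → Principle B violation.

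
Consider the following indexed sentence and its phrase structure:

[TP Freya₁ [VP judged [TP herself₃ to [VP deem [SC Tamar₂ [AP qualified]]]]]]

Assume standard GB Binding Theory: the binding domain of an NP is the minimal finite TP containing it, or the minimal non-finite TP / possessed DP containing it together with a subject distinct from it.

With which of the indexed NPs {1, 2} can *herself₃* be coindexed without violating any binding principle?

*herself* is an anaphor, so Principle A applies: it must be bound in its binding domain.
Binding domain of *herself₃*: the matrix TP, whose subject is Freya₁.
*Freya₁* c-commands the anaphor within its binding domain → licit binder.
*Tamar₂* does not c-command the anaphor → cannot bind it.

{1}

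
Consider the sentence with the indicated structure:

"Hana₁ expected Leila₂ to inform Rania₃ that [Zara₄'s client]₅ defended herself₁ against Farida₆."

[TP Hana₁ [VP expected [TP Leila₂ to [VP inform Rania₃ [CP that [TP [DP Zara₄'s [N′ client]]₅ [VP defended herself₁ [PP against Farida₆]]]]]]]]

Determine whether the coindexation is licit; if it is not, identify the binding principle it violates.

Principle A

The two coindexed NPs are *Hana₁* and *herself₁*.
*herself₁* is an anaphor. Principle A requires it to be bound within its binding domain — the embedded TP, whose subject is [Zara₄'s client]₅.
Within that domain it is c-commanded by *[Zara₄'s client]₅*, which does not share its index.
*Hana₁* does c-command the anaphor, but from outside its binding domain.
The anaphor is unbound in its domain → Principle A violation.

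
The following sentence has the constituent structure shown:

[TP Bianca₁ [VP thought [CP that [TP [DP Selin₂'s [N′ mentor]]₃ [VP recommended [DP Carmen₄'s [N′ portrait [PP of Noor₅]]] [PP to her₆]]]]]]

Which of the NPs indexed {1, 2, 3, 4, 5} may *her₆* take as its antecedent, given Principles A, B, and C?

*her* is a pronoun, so Principle B applies: it must be free in its binding domain.
Binding domain of *her₆*: the embedded TP, whose subject is [Selin₂'s mentor]₃.
*Bianca₁* c-commands the pronoun but from outside its binding domain, and is not c-commanded by it → coindexation permitted.
*Selin₂* and the pronoun do not c-command one another → neither Principle B nor Principle C is at stake; coindexation permitted.
*[Selin₂'s mentor]₃* c-commands the pronoun within its binding domain → coindexation would violate Principle B.
*Carmen₄* and the pronoun do not c-command one another → neither Principle B nor Principle C is at stake; coindexation permitted.
*Noor₅* and the pronoun do not c-command one another → neither Principle B nor Principle C is at stake; coindexation permitted.

{1, 2, 4, 5}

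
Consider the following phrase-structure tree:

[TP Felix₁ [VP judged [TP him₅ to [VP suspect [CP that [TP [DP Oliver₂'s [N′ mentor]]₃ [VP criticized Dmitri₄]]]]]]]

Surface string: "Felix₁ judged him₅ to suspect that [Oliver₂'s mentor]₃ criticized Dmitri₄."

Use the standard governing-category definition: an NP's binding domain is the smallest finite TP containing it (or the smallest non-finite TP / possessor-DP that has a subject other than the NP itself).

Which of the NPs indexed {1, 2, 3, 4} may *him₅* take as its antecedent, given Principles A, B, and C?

*him* is a pronoun, so Principle B applies: it must be free in its binding domain.
Binding domain of *him₅*: the matrix TP, whose subject is Felix₁.
*Felix₁* c-commands the pronoun within its binding domain → coindexation would violate Principle B.
*Oliver₂*: the pronoun c-commands this R-expression → coindexation would violate Principle C on *Oliver₂*.
*[Oliver₂'s mentor]₃*: the pronoun c-commands this R-expression → coindexation would violate Principle C on *[Oliver₂'s mentor]₃*.
*Dmitri₄*: the pronoun c-commands this R-expression → coindexation would violate Principle C on *Dmitri₄*.

none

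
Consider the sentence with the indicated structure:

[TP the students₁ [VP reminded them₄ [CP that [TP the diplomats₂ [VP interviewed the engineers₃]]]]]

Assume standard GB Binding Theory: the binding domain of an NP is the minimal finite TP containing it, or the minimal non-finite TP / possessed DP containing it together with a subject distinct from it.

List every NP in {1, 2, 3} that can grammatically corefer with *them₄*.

*them* is a pronoun, so Principle B applies: it must be free in its binding domain.
Binding domain of *them₄*: the matrix TP, whose subject is the students₁.
*the students₁* c-commands the pronoun within its binding domain → coindexation would violate Principle B.
*the diplomats₂*: the pronoun c-commands this R-expression → coindexation would violate Principle C on *the diplomats₂*.
*the engineers₃*: the pronoun c-commands this R-expression → coindexation would violate Principle C on *the engineers₃*.

none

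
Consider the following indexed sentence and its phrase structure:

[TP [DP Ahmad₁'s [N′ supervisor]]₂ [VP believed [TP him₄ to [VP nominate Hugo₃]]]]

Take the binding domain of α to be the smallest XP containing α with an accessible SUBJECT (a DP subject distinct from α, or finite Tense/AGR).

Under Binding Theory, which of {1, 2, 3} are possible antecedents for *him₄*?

*him* is a pronoun, so Principle B applies: it must be free in its binding domain.
Binding domain of *him₄*: the matrix TP, whose subject is [Ahmad₁'s supervisor]₂.
*Ahmad₁* and the pronoun do not c-command one another → neither Principle B nor Principle C is at stake; coindexation permitted.
*[Ahmad₁'s supervisor]₂* c-commands the pronoun within its binding domain → coindexation would violate Principle B.
*Hugo₃*: the pronoun c-commands this R-expression → coindexation would violate Principle C on *Hugo₃*.

{1}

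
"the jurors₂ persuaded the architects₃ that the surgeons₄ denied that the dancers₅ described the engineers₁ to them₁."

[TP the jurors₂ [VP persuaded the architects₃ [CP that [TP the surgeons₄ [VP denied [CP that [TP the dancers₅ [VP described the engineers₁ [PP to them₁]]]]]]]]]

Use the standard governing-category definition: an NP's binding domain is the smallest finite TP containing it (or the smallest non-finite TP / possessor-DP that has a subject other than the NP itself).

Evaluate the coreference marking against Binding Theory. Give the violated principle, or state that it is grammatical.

Principle B

The two coindexed NPs are *the engineers₁* and *them₁*.
*them₁* is a pronoun. Its binding domain is the embedded TP, whose subject is the dancers₅.
*the engineers₁* c-commands it within that domain and carries the same index.
The pronoun is locally bound → Principle B violation.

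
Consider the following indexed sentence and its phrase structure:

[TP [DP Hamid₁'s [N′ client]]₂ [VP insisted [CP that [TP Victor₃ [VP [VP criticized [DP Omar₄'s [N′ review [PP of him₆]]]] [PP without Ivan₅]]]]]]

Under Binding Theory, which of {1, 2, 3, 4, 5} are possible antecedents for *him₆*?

{1, 2, 3, 5}

*him* is a pronoun, so Principle B applies: it must be free in its binding domain.
Binding domain of *him₆*: the possessed DP, whose subject is Omar₄.
*Hamid₁* and the pronoun do not c-command one another → neither Principle B nor Principle C is at stake; coindexation permitted.
*[Hamid₁'s client]₂* c-commands the pronoun but from outside its binding domain, and is not c-commanded by it → coindexation permitted.
*Victor₃* c-commands the pronoun but from outside its binding domain, and is not c-commanded by it → coindexation permitted.
*Omar₄* c-commands the pronoun within its binding domain → coindexation would violate Principle B.
*Ivan₅* and the pronoun do not c-command one another → neither Principle B nor Principle C is at stake; coindexation permitted.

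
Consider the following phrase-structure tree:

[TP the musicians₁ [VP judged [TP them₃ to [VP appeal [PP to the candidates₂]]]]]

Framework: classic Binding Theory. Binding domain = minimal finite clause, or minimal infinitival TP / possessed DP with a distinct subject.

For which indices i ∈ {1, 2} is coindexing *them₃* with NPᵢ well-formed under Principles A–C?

*them* is a pronoun, so Principle B applies: it must be free in its binding domain.
Binding domain of *them₃*: the matrix TP, whose subject is the musicians₁.
*the musicians₁* c-commands the pronoun within its binding domain → coindexation would violate Principle B.
*the candidates₂*: the pronoun c-commands this R-expression → coindexation would violate Principle C on *the candidates₂*.

none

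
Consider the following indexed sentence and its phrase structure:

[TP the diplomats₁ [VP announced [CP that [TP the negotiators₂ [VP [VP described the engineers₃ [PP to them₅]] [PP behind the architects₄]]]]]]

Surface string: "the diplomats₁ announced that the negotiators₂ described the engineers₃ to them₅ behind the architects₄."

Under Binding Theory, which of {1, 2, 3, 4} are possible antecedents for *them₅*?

*them* is a pronoun, so Principle B applies: it must be free in its binding domain.
Binding domain of *them₅*: the embedded TP, whose subject is the negotiators₂.
*the diplomats₁* c-commands the pronoun but from outside its binding domain, and is not c-commanded by it → coindexation permitted.
*the negotiators₂* c-commands the pronoun within its binding domain → coindexation would violate Principle B.
*the engineers₃* c-commands the pronoun within its binding domain → coindexation would violate Principle B.
*the architects₄* and the pronoun do not c-command one another → neither Principle B nor Principle C is at stake; coindexation permitted.

{1, 4}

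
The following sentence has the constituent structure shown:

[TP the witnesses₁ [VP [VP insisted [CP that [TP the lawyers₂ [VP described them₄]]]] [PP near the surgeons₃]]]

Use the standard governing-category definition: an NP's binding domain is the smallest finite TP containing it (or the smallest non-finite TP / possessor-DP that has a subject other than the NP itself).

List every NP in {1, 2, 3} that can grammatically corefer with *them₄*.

*them* is a pronoun, so Principle B applies: it must be free in its binding domain.
Binding domain of *them₄*: the embedded TP, whose subject is the lawyers₂.
*the witnesses₁* c-commands the pronoun but from outside its binding domain, and is not c-commanded by it → coindexation permitted.
*the lawyers₂* c-commands the pronoun within its binding domain → coindexation would violate Principle B.
*the surgeons₃* and the pronoun do not c-command one another → neither Principle B nor Principle C is at stake; coindexation permitted.

{1, 3}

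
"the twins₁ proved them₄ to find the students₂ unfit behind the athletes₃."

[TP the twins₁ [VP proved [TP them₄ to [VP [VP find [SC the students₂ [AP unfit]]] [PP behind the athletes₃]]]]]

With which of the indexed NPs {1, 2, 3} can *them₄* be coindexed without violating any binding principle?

none

*them* is a pronoun, so Principle B applies: it must be free in its binding domain.
Binding domain of *them₄*: the matrix TP, whose subject is the twins₁.
*the twins₁* c-commands the pronoun within its binding domain → coindexation would violate Principle B.
*the students₂*: the pronoun c-commands this R-expression → coindexation would violate Principle C on *the students₂*.
*the athletes₃*: the pronoun c-commands this R-expression → coindexation would violate Principle C on *the athletes₃*.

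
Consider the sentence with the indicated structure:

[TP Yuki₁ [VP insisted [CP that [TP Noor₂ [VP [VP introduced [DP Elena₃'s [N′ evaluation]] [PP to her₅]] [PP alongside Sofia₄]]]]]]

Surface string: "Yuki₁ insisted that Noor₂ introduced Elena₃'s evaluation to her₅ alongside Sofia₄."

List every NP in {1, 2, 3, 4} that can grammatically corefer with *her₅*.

{1, 3, 4}

*her* is a pronoun, so Principle B applies: it must be free in its binding domain.
Binding domain of *her₅*: the embedded TP, whose subject is Noor₂.
*Yuki₁* c-commands the pronoun but from outside its binding domain, and is not c-commanded by it → coindexation permitted.
*Noor₂* c-commands the pronoun within its binding domain → coindexation would violate Principle B.
*Elena₃* and the pronoun do not c-command one another → neither Principle B nor Principle C is at stake; coindexation permitted.
*Sofia₄* and the pronoun do not c-command one another → neither Principle B nor Principle C is at stake; coindexation permitted.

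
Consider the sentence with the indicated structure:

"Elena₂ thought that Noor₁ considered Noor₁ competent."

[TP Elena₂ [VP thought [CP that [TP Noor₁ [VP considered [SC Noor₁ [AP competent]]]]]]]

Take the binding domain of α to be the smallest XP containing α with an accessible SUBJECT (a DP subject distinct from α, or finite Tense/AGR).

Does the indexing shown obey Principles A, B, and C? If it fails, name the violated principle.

Principle C

The two coindexed NPs are *Noor₁* (the lower occurrence) and *Noor₁* (the higher occurrence).
*Noor₁* (the lower occurrence) is an R-expression. Principle C requires it to be free everywhere.
*Noor₁* (the higher occurrence) c-commands it and carries the same index.
The R-expression is bound → Principle C violation.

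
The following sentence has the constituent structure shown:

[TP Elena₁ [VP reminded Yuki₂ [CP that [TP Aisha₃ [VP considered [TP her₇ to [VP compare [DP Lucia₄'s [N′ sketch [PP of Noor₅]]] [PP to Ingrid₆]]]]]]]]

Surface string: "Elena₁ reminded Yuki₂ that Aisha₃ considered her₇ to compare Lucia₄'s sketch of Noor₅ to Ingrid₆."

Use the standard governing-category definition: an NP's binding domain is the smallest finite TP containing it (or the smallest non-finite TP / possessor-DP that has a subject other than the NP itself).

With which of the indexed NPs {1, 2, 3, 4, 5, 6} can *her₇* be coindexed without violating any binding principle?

{1, 2}

*her* is a pronoun, so Principle B applies: it must be free in its binding domain.
Binding domain of *her₇*: the embedded TP, whose subject is Aisha₃.
*Elena₁* c-commands the pronoun but from outside its binding domain, and is not c-commanded by it → coindexation permitted.
*Yuki₂* c-commands the pronoun but from outside its binding domain, and is not c-commanded by it → coindexation permitted.
*Aisha₃* c-commands the pronoun within its binding domain → coindexation would violate Principle B.
*Lucia₄*: the pronoun c-commands this R-expression → coindexation would violate Principle C on *Lucia₄*.
*Noor₅*: the pronoun c-commands this R-expression → coindexation would violate Principle C on *Noor₅*.
*Ingrid₆*: the pronoun c-commands this R-expression → coindexation would violate Principle C on *Ingrid₆*.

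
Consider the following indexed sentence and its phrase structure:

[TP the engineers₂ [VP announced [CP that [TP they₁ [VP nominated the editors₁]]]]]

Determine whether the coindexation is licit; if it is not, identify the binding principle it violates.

The two coindexed NPs are *they₁* and *the editors₁*.
*the editors₁* is an R-expression. Principle C requires it to be free everywhere.
*they₁* c-commands it and carries the same index.
The R-expression is bound → Principle C violation.

Principle C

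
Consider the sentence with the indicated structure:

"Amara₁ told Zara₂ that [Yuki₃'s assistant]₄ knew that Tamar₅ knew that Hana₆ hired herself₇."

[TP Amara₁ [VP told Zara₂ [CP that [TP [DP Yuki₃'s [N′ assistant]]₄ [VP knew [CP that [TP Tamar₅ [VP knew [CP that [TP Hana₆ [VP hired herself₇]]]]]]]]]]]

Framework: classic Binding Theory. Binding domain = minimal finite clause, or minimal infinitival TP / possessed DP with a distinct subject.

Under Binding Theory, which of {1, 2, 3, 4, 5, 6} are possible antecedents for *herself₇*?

*herself* is an anaphor, so Principle A applies: it must be bound in its binding domain.
Binding domain of *herself₇*: the embedded TP, whose subject is Hana₆.
*Amara₁* c-commands the anaphor but is outside its binding domain → cannot satisfy Principle A.
*Zara₂* c-commands the anaphor but is outside its binding domain → cannot satisfy Principle A.
*Yuki₃* does not c-command the anaphor → cannot bind it.
*[Yuki₃'s assistant]₄* c-commands the anaphor but is outside its binding domain → cannot satisfy Principle A.
*Tamar₅* c-commands the anaphor but is outside its binding domain → cannot satisfy Principle A.
*Hana₆* c-commands the anaphor within its binding domain → licit binder.

{6}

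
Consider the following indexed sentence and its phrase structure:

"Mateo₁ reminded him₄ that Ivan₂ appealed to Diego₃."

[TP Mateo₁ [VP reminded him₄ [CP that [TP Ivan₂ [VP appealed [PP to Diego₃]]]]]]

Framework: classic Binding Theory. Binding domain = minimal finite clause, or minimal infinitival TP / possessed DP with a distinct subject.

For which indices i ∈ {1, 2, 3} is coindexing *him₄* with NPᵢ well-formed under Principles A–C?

none

*him* is a pronoun, so Principle B applies: it must be free in its binding domain.
Binding domain of *him₄*: the matrix TP, whose subject is Mateo₁.
*Mateo₁* c-commands the pronoun within its binding domain → coindexation would violate Principle B.
*Ivan₂*: the pronoun c-commands this R-expression → coindexation would violate Principle C on *Ivan₂*.
*Diego₃*: the pronoun c-commands this R-expression → coindexation would violate Principle C on *Diego₃*.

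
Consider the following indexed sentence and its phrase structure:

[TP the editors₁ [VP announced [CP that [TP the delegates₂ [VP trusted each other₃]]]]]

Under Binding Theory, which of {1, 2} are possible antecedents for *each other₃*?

{2}

*each other* is an anaphor, so Principle A applies: it must be bound in its binding domain.
Binding domain of *each other₃*: the embedded TP, whose subject is the delegates₂.
*the editors₁* c-commands the anaphor but is outside its binding domain → cannot satisfy Principle A.
*the delegates₂* c-commands the anaphor within its binding domain → licit binder.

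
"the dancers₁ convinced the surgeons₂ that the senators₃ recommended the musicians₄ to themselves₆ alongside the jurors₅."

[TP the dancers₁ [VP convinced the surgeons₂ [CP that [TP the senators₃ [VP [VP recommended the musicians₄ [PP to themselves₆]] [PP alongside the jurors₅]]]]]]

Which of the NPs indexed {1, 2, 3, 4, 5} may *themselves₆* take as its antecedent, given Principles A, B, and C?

*themselves* is an anaphor, so Principle A applies: it must be bound in its binding domain.
Binding domain of *themselves₆*: the embedded TP, whose subject is the senators₃.
*the dancers₁* c-commands the anaphor but is outside its binding domain → cannot satisfy Principle A.
*the surgeons₂* c-commands the anaphor but is outside its binding domain → cannot satisfy Principle A.
*the senators₃* c-commands the anaphor within its binding domain → licit binder.
*the musicians₄* c-commands the anaphor within its binding domain → licit binder.
*the jurors₅* does not c-command the anaphor → cannot bind it.

{3, 4}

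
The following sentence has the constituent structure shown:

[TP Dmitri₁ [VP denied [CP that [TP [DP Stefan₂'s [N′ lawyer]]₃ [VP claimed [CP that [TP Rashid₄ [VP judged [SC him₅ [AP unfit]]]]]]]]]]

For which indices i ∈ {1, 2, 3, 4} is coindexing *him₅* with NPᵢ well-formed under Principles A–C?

*him* is a pronoun, so Principle B applies: it must be free in its binding domain.
Binding domain of *him₅*: the embedded TP, whose subject is Rashid₄.
*Dmitri₁* c-commands the pronoun but from outside its binding domain, and is not c-commanded by it → coindexation permitted.
*Stefan₂* and the pronoun do not c-command one another → neither Principle B nor Principle C is at stake; coindexation permitted.
*[Stefan₂'s lawyer]₃* c-commands the pronoun but from outside its binding domain, and is not c-commanded by it → coindexation permitted.
*Rashid₄* c-commands the pronoun within its binding domain → coindexation would violate Principle B.

{1, 2, 3}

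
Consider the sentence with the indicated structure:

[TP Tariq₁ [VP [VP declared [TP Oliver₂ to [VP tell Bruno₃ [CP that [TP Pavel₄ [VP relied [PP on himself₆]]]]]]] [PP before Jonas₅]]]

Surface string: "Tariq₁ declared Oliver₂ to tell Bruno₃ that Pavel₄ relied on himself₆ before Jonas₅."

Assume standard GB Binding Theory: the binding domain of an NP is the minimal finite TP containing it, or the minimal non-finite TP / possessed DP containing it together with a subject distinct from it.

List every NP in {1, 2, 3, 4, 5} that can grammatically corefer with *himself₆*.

*himself* is an anaphor, so Principle A applies: it must be bound in its binding domain.
Binding domain of *himself₆*: the embedded TP, whose subject is Pavel₄.
*Tariq₁* c-commands the anaphor but is outside its binding domain → cannot satisfy Principle A.
*Oliver₂* c-commands the anaphor but is outside its binding domain → cannot satisfy Principle A.
*Bruno₃* c-commands the anaphor but is outside its binding domain → cannot satisfy Principle A.
*Pavel₄* c-commands the anaphor within its binding domain → licit binder.
*Jonas₅* does not c-command the anaphor → cannot bind it.

{4}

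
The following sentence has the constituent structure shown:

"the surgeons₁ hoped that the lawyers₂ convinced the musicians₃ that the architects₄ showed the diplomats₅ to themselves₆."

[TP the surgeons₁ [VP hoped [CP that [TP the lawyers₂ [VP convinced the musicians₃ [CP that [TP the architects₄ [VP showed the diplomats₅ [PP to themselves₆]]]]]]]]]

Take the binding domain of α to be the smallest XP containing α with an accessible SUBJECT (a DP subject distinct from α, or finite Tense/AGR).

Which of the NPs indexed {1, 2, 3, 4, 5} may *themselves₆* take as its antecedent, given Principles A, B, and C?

{4, 5}

*themselves* is an anaphor, so Principle A applies: it must be bound in its binding domain.
Binding domain of *themselves₆*: the embedded TP, whose subject is the architects₄.
*the surgeons₁* c-commands the anaphor but is outside its binding domain → cannot satisfy Principle A.
*the lawyers₂* c-commands the anaphor but is outside its binding domain → cannot satisfy Principle A.
*the musicians₃* c-commands the anaphor but is outside its binding domain → cannot satisfy Principle A.
*the architects₄* c-commands the anaphor within its binding domain → licit binder.
*the diplomats₅* c-commands the anaphor within its binding domain → licit binder.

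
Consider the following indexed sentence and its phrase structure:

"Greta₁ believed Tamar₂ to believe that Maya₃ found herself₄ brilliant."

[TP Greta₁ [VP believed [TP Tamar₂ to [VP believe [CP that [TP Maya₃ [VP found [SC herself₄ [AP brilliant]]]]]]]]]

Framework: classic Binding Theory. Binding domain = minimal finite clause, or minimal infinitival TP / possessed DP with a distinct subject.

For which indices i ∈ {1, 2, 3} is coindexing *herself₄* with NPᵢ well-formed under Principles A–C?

*herself* is an anaphor, so Principle A applies: it must be bound in its binding domain.
Binding domain of *herself₄*: the embedded TP, whose subject is Maya₃.
*Greta₁* c-commands the anaphor but is outside its binding domain → cannot satisfy Principle A.
*Tamar₂* c-commands the anaphor but is outside its binding domain → cannot satisfy Principle A.
*Maya₃* c-commands the anaphor within its binding domain → licit binder.

{3}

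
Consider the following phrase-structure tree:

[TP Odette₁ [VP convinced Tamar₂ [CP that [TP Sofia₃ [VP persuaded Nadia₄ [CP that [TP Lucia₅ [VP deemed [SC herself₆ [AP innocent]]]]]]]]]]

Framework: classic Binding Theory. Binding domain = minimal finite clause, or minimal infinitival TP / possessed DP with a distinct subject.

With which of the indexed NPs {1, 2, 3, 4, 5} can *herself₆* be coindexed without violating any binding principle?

{5}

*herself* is an anaphor, so Principle A applies: it must be bound in its binding domain.
Binding domain of *herself₆*: the embedded TP, whose subject is Lucia₅.
*Odette₁* c-commands the anaphor but is outside its binding domain → cannot satisfy Principle A.
*Tamar₂* c-commands the anaphor but is outside its binding domain → cannot satisfy Principle A.
*Sofia₃* c-commands the anaphor but is outside its binding domain → cannot satisfy Principle A.
*Nadia₄* c-commands the anaphor but is outside its binding domain → cannot satisfy Principle A.
*Lucia₅* c-commands the anaphor within its binding domain → licit binder.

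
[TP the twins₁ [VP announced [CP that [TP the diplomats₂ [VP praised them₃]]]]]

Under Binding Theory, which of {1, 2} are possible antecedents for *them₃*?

*them* is a pronoun, so Principle B applies: it must be free in its binding domain.
Binding domain of *them₃*: the embedded TP, whose subject is the diplomats₂.
*the twins₁* c-commands the pronoun but from outside its binding domain, and is not c-commanded by it → coindexation permitted.
*the diplomats₂* c-commands the pronoun within its binding domain → coindexation would violate Principle B.

{1}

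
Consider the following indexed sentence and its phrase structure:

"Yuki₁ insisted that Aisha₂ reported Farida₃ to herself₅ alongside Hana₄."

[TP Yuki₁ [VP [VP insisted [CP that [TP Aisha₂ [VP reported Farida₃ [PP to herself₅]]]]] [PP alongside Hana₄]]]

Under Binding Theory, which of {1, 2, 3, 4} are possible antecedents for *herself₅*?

{2, 3}

*herself* is an anaphor, so Principle A applies: it must be bound in its binding domain.
Binding domain of *herself₅*: the embedded TP, whose subject is Aisha₂.
*Yuki₁* c-commands the anaphor but is outside its binding domain → cannot satisfy Principle A.
*Aisha₂* c-commands the anaphor within its binding domain → licit binder.
*Farida₃* c-commands the anaphor within its binding domain → licit binder.
*Hana₄* does not c-command the anaphor → cannot bind it.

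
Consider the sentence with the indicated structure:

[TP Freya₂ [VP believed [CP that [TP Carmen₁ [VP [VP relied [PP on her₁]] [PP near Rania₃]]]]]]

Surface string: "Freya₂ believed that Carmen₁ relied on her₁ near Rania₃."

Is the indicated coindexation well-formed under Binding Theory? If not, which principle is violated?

The two coindexed NPs are *Carmen₁* and *her₁*.
*her₁* is a pronoun. Its binding domain is the embedded TP, whose subject is Carmen₁.
*Carmen₁* c-commands it within that domain and carries the same index.
The pronoun is locally bound → Principle B violation.

Principle B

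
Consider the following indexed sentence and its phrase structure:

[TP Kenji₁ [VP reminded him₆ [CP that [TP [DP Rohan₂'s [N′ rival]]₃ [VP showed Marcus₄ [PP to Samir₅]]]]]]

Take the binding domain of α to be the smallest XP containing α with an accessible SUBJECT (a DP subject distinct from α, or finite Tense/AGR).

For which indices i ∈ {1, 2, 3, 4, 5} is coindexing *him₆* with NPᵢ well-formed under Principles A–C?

*him* is a pronoun, so Principle B applies: it must be free in its binding domain.
Binding domain of *him₆*: the matrix TP, whose subject is Kenji₁.
*Kenji₁* c-commands the pronoun within its binding domain → coindexation would violate Principle B.
*Rohan₂*: the pronoun c-commands this R-expression → coindexation would violate Principle C on *Rohan₂*.
*[Rohan₂'s rival]₃*: the pronoun c-commands this R-expression → coindexation would violate Principle C on *[Rohan₂'s rival]₃*.
*Marcus₄*: the pronoun c-commands this R-expression → coindexation would violate Principle C on *Marcus₄*.
*Samir₅*: the pronoun c-commands this R-expression → coindexation would violate Principle C on *Samir₅*.

none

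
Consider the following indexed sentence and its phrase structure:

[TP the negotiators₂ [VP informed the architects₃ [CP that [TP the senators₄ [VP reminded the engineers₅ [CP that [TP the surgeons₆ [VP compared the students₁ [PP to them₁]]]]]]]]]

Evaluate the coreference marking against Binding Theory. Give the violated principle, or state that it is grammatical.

Principle B

The two coindexed NPs are *the students₁* and *them₁*.
*them₁* is a pronoun. Its binding domain is the embedded TP, whose subject is the surgeons₆.
*the students₁* c-commands it within that domain and carries the same index.
The pronoun is locally bound → Principle B violation.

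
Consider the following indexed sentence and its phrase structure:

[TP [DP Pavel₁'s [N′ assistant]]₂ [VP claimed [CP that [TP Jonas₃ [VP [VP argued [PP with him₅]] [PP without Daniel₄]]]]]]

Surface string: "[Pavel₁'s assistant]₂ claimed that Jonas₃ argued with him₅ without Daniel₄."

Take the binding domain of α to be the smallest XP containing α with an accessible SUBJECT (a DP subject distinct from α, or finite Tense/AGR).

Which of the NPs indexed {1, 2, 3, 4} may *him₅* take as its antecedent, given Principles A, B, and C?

*him* is a pronoun, so Principle B applies: it must be free in its binding domain.
Binding domain of *him₅*: the embedded TP, whose subject is Jonas₃.
*Pavel₁* and the pronoun do not c-command one another → neither Principle B nor Principle C is at stake; coindexation permitted.
*[Pavel₁'s assistant]₂* c-commands the pronoun but from outside its binding domain, and is not c-commanded by it → coindexation permitted.
*Jonas₃* c-commands the pronoun within its binding domain → coindexation would violate Principle B.
*Daniel₄* and the pronoun do not c-command one another → neither Principle B nor Principle C is at stake; coindexation permitted.

{1, 2, 4}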